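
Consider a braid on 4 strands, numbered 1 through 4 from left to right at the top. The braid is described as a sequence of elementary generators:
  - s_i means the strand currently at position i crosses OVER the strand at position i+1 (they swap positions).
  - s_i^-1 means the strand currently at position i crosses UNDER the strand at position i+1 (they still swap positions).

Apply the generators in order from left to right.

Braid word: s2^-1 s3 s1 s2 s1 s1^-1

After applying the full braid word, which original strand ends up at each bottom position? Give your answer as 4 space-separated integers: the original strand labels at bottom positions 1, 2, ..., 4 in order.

Answer: 3 4 1 2

Derivation:
Gen 1 (s2^-1): strand 2 crosses under strand 3. Perm now: [1 3 2 4]
Gen 2 (s3): strand 2 crosses over strand 4. Perm now: [1 3 4 2]
Gen 3 (s1): strand 1 crosses over strand 3. Perm now: [3 1 4 2]
Gen 4 (s2): strand 1 crosses over strand 4. Perm now: [3 4 1 2]
Gen 5 (s1): strand 3 crosses over strand 4. Perm now: [4 3 1 2]
Gen 6 (s1^-1): strand 4 crosses under strand 3. Perm now: [3 4 1 2]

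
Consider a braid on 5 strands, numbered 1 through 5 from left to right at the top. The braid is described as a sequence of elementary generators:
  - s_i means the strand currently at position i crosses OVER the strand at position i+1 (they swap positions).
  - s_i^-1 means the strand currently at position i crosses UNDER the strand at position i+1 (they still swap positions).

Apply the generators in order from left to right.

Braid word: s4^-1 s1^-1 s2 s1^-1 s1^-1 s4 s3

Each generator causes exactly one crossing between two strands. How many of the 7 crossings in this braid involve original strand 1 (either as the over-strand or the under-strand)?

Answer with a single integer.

Gen 1: crossing 4x5. Involves strand 1? no. Count so far: 0
Gen 2: crossing 1x2. Involves strand 1? yes. Count so far: 1
Gen 3: crossing 1x3. Involves strand 1? yes. Count so far: 2
Gen 4: crossing 2x3. Involves strand 1? no. Count so far: 2
Gen 5: crossing 3x2. Involves strand 1? no. Count so far: 2
Gen 6: crossing 5x4. Involves strand 1? no. Count so far: 2
Gen 7: crossing 1x4. Involves strand 1? yes. Count so far: 3

Answer: 3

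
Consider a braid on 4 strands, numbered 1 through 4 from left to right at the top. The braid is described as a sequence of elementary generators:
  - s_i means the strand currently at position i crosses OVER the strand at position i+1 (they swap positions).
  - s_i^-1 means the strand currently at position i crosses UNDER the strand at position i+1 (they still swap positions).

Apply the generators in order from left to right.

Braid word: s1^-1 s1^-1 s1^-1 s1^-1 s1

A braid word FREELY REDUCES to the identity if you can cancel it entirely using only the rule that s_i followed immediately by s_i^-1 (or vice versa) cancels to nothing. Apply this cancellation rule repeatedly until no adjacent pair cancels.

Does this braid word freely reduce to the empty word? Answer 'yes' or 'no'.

Answer: no

Derivation:
Gen 1 (s1^-1): push. Stack: [s1^-1]
Gen 2 (s1^-1): push. Stack: [s1^-1 s1^-1]
Gen 3 (s1^-1): push. Stack: [s1^-1 s1^-1 s1^-1]
Gen 4 (s1^-1): push. Stack: [s1^-1 s1^-1 s1^-1 s1^-1]
Gen 5 (s1): cancels prior s1^-1. Stack: [s1^-1 s1^-1 s1^-1]
Reduced word: s1^-1 s1^-1 s1^-1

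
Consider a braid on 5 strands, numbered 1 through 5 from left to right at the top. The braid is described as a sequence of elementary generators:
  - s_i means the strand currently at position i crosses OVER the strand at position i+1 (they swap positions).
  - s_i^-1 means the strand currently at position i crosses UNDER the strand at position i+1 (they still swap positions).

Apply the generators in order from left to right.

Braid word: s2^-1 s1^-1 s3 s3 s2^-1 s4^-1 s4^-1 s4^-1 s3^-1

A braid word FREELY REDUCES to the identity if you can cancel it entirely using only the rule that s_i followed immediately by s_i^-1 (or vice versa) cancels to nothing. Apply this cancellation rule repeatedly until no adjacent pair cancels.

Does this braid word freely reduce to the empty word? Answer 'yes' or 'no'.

Gen 1 (s2^-1): push. Stack: [s2^-1]
Gen 2 (s1^-1): push. Stack: [s2^-1 s1^-1]
Gen 3 (s3): push. Stack: [s2^-1 s1^-1 s3]
Gen 4 (s3): push. Stack: [s2^-1 s1^-1 s3 s3]
Gen 5 (s2^-1): push. Stack: [s2^-1 s1^-1 s3 s3 s2^-1]
Gen 6 (s4^-1): push. Stack: [s2^-1 s1^-1 s3 s3 s2^-1 s4^-1]
Gen 7 (s4^-1): push. Stack: [s2^-1 s1^-1 s3 s3 s2^-1 s4^-1 s4^-1]
Gen 8 (s4^-1): push. Stack: [s2^-1 s1^-1 s3 s3 s2^-1 s4^-1 s4^-1 s4^-1]
Gen 9 (s3^-1): push. Stack: [s2^-1 s1^-1 s3 s3 s2^-1 s4^-1 s4^-1 s4^-1 s3^-1]
Reduced word: s2^-1 s1^-1 s3 s3 s2^-1 s4^-1 s4^-1 s4^-1 s3^-1

Answer: no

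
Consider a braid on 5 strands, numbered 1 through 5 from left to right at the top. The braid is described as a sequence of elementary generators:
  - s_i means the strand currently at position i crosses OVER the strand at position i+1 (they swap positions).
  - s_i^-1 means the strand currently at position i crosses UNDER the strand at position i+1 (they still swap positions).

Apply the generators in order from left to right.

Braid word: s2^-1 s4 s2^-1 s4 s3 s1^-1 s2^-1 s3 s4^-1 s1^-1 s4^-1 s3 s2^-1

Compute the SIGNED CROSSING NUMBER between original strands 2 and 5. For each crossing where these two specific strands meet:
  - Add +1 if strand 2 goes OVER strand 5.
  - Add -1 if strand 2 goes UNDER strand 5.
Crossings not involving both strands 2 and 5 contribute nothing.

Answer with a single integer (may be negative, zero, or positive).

Gen 1: crossing 2x3. Both 2&5? no. Sum: 0
Gen 2: crossing 4x5. Both 2&5? no. Sum: 0
Gen 3: crossing 3x2. Both 2&5? no. Sum: 0
Gen 4: crossing 5x4. Both 2&5? no. Sum: 0
Gen 5: crossing 3x4. Both 2&5? no. Sum: 0
Gen 6: crossing 1x2. Both 2&5? no. Sum: 0
Gen 7: crossing 1x4. Both 2&5? no. Sum: 0
Gen 8: crossing 1x3. Both 2&5? no. Sum: 0
Gen 9: crossing 1x5. Both 2&5? no. Sum: 0
Gen 10: crossing 2x4. Both 2&5? no. Sum: 0
Gen 11: crossing 5x1. Both 2&5? no. Sum: 0
Gen 12: crossing 3x1. Both 2&5? no. Sum: 0
Gen 13: crossing 2x1. Both 2&5? no. Sum: 0

Answer: 0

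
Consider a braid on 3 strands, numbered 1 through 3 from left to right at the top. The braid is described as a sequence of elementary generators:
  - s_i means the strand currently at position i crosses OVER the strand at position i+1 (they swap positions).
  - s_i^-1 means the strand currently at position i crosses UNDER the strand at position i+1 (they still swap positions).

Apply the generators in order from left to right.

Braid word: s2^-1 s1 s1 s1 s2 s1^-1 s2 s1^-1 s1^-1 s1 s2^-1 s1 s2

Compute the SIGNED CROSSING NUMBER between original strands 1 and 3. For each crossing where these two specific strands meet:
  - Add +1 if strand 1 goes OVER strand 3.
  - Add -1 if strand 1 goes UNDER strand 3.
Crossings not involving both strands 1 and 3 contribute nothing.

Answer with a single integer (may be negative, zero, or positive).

Answer: 1

Derivation:
Gen 1: crossing 2x3. Both 1&3? no. Sum: 0
Gen 2: 1 over 3. Both 1&3? yes. Contrib: +1. Sum: 1
Gen 3: 3 over 1. Both 1&3? yes. Contrib: -1. Sum: 0
Gen 4: 1 over 3. Both 1&3? yes. Contrib: +1. Sum: 1
Gen 5: crossing 1x2. Both 1&3? no. Sum: 1
Gen 6: crossing 3x2. Both 1&3? no. Sum: 1
Gen 7: 3 over 1. Both 1&3? yes. Contrib: -1. Sum: 0
Gen 8: crossing 2x1. Both 1&3? no. Sum: 0
Gen 9: crossing 1x2. Both 1&3? no. Sum: 0
Gen 10: crossing 2x1. Both 1&3? no. Sum: 0
Gen 11: crossing 2x3. Both 1&3? no. Sum: 0
Gen 12: 1 over 3. Both 1&3? yes. Contrib: +1. Sum: 1
Gen 13: crossing 1x2. Both 1&3? no. Sum: 1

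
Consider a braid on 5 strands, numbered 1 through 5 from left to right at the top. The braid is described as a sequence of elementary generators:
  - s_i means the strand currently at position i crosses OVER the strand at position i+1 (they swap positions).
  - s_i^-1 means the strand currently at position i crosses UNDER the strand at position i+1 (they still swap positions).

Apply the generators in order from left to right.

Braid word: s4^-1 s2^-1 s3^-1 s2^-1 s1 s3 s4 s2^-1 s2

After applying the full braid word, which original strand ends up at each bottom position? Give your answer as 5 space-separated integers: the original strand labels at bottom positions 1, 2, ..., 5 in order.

Gen 1 (s4^-1): strand 4 crosses under strand 5. Perm now: [1 2 3 5 4]
Gen 2 (s2^-1): strand 2 crosses under strand 3. Perm now: [1 3 2 5 4]
Gen 3 (s3^-1): strand 2 crosses under strand 5. Perm now: [1 3 5 2 4]
Gen 4 (s2^-1): strand 3 crosses under strand 5. Perm now: [1 5 3 2 4]
Gen 5 (s1): strand 1 crosses over strand 5. Perm now: [5 1 3 2 4]
Gen 6 (s3): strand 3 crosses over strand 2. Perm now: [5 1 2 3 4]
Gen 7 (s4): strand 3 crosses over strand 4. Perm now: [5 1 2 4 3]
Gen 8 (s2^-1): strand 1 crosses under strand 2. Perm now: [5 2 1 4 3]
Gen 9 (s2): strand 2 crosses over strand 1. Perm now: [5 1 2 4 3]

Answer: 5 1 2 4 3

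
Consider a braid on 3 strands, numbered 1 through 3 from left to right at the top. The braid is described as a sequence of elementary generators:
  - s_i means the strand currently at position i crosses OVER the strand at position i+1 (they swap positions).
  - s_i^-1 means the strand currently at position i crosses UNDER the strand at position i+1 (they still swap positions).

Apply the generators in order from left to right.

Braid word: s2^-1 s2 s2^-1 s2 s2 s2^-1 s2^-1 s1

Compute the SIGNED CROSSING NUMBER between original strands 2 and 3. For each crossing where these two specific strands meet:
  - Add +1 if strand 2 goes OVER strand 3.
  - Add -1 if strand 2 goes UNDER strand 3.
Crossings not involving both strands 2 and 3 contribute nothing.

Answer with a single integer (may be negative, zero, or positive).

Answer: -3

Derivation:
Gen 1: 2 under 3. Both 2&3? yes. Contrib: -1. Sum: -1
Gen 2: 3 over 2. Both 2&3? yes. Contrib: -1. Sum: -2
Gen 3: 2 under 3. Both 2&3? yes. Contrib: -1. Sum: -3
Gen 4: 3 over 2. Both 2&3? yes. Contrib: -1. Sum: -4
Gen 5: 2 over 3. Both 2&3? yes. Contrib: +1. Sum: -3
Gen 6: 3 under 2. Both 2&3? yes. Contrib: +1. Sum: -2
Gen 7: 2 under 3. Both 2&3? yes. Contrib: -1. Sum: -3
Gen 8: crossing 1x3. Both 2&3? no. Sum: -3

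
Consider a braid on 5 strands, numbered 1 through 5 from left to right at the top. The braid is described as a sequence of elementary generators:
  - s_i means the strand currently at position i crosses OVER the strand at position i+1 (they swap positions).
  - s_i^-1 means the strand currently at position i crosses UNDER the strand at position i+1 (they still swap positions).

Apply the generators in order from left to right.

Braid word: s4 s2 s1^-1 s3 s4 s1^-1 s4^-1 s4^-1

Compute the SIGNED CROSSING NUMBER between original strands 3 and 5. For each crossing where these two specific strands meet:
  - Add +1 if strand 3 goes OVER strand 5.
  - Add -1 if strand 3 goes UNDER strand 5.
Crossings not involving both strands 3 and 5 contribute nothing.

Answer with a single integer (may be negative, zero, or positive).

Gen 1: crossing 4x5. Both 3&5? no. Sum: 0
Gen 2: crossing 2x3. Both 3&5? no. Sum: 0
Gen 3: crossing 1x3. Both 3&5? no. Sum: 0
Gen 4: crossing 2x5. Both 3&5? no. Sum: 0
Gen 5: crossing 2x4. Both 3&5? no. Sum: 0
Gen 6: crossing 3x1. Both 3&5? no. Sum: 0
Gen 7: crossing 4x2. Both 3&5? no. Sum: 0
Gen 8: crossing 2x4. Both 3&5? no. Sum: 0

Answer: 0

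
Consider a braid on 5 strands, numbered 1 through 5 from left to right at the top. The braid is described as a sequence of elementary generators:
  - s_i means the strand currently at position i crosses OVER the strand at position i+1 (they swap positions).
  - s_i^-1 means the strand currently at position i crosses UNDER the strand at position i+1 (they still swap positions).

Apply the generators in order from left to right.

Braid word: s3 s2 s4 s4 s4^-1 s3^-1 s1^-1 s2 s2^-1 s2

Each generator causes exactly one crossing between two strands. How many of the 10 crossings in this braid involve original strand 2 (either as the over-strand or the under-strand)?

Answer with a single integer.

Gen 1: crossing 3x4. Involves strand 2? no. Count so far: 0
Gen 2: crossing 2x4. Involves strand 2? yes. Count so far: 1
Gen 3: crossing 3x5. Involves strand 2? no. Count so far: 1
Gen 4: crossing 5x3. Involves strand 2? no. Count so far: 1
Gen 5: crossing 3x5. Involves strand 2? no. Count so far: 1
Gen 6: crossing 2x5. Involves strand 2? yes. Count so far: 2
Gen 7: crossing 1x4. Involves strand 2? no. Count so far: 2
Gen 8: crossing 1x5. Involves strand 2? no. Count so far: 2
Gen 9: crossing 5x1. Involves strand 2? no. Count so far: 2
Gen 10: crossing 1x5. Involves strand 2? no. Count so far: 2

Answer: 2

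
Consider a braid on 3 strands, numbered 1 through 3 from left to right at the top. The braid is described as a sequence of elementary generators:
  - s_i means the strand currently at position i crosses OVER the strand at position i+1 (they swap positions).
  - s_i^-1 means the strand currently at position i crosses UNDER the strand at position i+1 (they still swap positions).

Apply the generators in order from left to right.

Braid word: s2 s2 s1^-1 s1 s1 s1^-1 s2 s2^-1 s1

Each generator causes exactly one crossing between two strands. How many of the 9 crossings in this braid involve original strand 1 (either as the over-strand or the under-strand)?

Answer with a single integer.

Gen 1: crossing 2x3. Involves strand 1? no. Count so far: 0
Gen 2: crossing 3x2. Involves strand 1? no. Count so far: 0
Gen 3: crossing 1x2. Involves strand 1? yes. Count so far: 1
Gen 4: crossing 2x1. Involves strand 1? yes. Count so far: 2
Gen 5: crossing 1x2. Involves strand 1? yes. Count so far: 3
Gen 6: crossing 2x1. Involves strand 1? yes. Count so far: 4
Gen 7: crossing 2x3. Involves strand 1? no. Count so far: 4
Gen 8: crossing 3x2. Involves strand 1? no. Count so far: 4
Gen 9: crossing 1x2. Involves strand 1? yes. Count so far: 5

Answer: 5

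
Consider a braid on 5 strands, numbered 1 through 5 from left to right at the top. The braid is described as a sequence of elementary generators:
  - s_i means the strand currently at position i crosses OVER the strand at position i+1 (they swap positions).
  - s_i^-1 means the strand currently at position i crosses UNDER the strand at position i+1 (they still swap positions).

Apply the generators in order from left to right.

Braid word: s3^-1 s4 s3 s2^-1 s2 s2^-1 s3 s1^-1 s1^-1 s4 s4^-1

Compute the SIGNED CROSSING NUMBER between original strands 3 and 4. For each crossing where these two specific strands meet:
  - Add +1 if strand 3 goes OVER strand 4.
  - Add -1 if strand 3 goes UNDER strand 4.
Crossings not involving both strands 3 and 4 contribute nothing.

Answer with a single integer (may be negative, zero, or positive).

Answer: -1

Derivation:
Gen 1: 3 under 4. Both 3&4? yes. Contrib: -1. Sum: -1
Gen 2: crossing 3x5. Both 3&4? no. Sum: -1
Gen 3: crossing 4x5. Both 3&4? no. Sum: -1
Gen 4: crossing 2x5. Both 3&4? no. Sum: -1
Gen 5: crossing 5x2. Both 3&4? no. Sum: -1
Gen 6: crossing 2x5. Both 3&4? no. Sum: -1
Gen 7: crossing 2x4. Both 3&4? no. Sum: -1
Gen 8: crossing 1x5. Both 3&4? no. Sum: -1
Gen 9: crossing 5x1. Both 3&4? no. Sum: -1
Gen 10: crossing 2x3. Both 3&4? no. Sum: -1
Gen 11: crossing 3x2. Both 3&4? no. Sum: -1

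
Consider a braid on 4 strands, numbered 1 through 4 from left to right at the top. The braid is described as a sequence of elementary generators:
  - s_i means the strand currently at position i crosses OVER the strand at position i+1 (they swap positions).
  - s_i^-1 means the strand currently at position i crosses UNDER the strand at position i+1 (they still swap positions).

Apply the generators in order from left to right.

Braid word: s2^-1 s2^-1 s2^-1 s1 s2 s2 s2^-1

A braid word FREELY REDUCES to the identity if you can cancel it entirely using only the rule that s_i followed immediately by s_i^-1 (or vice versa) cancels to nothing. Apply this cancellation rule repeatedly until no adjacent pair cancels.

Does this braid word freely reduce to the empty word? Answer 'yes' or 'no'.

Answer: no

Derivation:
Gen 1 (s2^-1): push. Stack: [s2^-1]
Gen 2 (s2^-1): push. Stack: [s2^-1 s2^-1]
Gen 3 (s2^-1): push. Stack: [s2^-1 s2^-1 s2^-1]
Gen 4 (s1): push. Stack: [s2^-1 s2^-1 s2^-1 s1]
Gen 5 (s2): push. Stack: [s2^-1 s2^-1 s2^-1 s1 s2]
Gen 6 (s2): push. Stack: [s2^-1 s2^-1 s2^-1 s1 s2 s2]
Gen 7 (s2^-1): cancels prior s2. Stack: [s2^-1 s2^-1 s2^-1 s1 s2]
Reduced word: s2^-1 s2^-1 s2^-1 s1 s2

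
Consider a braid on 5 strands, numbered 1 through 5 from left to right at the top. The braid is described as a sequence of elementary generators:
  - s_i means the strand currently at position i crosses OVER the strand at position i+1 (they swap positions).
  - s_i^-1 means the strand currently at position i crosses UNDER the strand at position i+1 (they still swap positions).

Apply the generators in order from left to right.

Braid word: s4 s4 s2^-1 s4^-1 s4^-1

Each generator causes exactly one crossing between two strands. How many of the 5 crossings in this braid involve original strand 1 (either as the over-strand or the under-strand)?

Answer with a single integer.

Gen 1: crossing 4x5. Involves strand 1? no. Count so far: 0
Gen 2: crossing 5x4. Involves strand 1? no. Count so far: 0
Gen 3: crossing 2x3. Involves strand 1? no. Count so far: 0
Gen 4: crossing 4x5. Involves strand 1? no. Count so far: 0
Gen 5: crossing 5x4. Involves strand 1? no. Count so far: 0

Answer: 0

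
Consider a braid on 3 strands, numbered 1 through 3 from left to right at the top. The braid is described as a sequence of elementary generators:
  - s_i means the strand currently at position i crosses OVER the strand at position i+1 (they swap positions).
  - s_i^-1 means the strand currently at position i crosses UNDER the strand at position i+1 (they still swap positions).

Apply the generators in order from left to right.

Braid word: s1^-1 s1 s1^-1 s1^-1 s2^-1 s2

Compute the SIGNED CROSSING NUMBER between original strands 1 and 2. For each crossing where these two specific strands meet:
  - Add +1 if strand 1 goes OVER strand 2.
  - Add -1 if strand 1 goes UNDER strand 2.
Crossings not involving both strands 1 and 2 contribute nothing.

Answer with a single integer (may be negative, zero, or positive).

Gen 1: 1 under 2. Both 1&2? yes. Contrib: -1. Sum: -1
Gen 2: 2 over 1. Both 1&2? yes. Contrib: -1. Sum: -2
Gen 3: 1 under 2. Both 1&2? yes. Contrib: -1. Sum: -3
Gen 4: 2 under 1. Both 1&2? yes. Contrib: +1. Sum: -2
Gen 5: crossing 2x3. Both 1&2? no. Sum: -2
Gen 6: crossing 3x2. Both 1&2? no. Sum: -2

Answer: -2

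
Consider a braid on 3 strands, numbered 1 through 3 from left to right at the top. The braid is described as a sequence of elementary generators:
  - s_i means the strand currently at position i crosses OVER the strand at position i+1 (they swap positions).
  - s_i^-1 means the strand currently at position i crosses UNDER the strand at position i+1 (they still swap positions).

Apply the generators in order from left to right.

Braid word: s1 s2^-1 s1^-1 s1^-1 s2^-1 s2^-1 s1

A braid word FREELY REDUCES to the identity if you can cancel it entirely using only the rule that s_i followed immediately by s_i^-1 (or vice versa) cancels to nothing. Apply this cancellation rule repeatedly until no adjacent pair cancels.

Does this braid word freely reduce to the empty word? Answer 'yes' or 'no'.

Gen 1 (s1): push. Stack: [s1]
Gen 2 (s2^-1): push. Stack: [s1 s2^-1]
Gen 3 (s1^-1): push. Stack: [s1 s2^-1 s1^-1]
Gen 4 (s1^-1): push. Stack: [s1 s2^-1 s1^-1 s1^-1]
Gen 5 (s2^-1): push. Stack: [s1 s2^-1 s1^-1 s1^-1 s2^-1]
Gen 6 (s2^-1): push. Stack: [s1 s2^-1 s1^-1 s1^-1 s2^-1 s2^-1]
Gen 7 (s1): push. Stack: [s1 s2^-1 s1^-1 s1^-1 s2^-1 s2^-1 s1]
Reduced word: s1 s2^-1 s1^-1 s1^-1 s2^-1 s2^-1 s1

Answer: no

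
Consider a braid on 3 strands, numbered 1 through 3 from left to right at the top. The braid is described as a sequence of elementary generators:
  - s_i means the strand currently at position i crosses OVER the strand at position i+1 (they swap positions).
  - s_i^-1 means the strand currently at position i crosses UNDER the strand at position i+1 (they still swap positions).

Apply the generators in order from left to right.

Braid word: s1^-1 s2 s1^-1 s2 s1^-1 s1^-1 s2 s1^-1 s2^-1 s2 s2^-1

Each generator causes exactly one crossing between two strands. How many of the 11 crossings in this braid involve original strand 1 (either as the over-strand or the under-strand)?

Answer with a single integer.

Gen 1: crossing 1x2. Involves strand 1? yes. Count so far: 1
Gen 2: crossing 1x3. Involves strand 1? yes. Count so far: 2
Gen 3: crossing 2x3. Involves strand 1? no. Count so far: 2
Gen 4: crossing 2x1. Involves strand 1? yes. Count so far: 3
Gen 5: crossing 3x1. Involves strand 1? yes. Count so far: 4
Gen 6: crossing 1x3. Involves strand 1? yes. Count so far: 5
Gen 7: crossing 1x2. Involves strand 1? yes. Count so far: 6
Gen 8: crossing 3x2. Involves strand 1? no. Count so far: 6
Gen 9: crossing 3x1. Involves strand 1? yes. Count so far: 7
Gen 10: crossing 1x3. Involves strand 1? yes. Count so far: 8
Gen 11: crossing 3x1. Involves strand 1? yes. Count so far: 9

Answer: 9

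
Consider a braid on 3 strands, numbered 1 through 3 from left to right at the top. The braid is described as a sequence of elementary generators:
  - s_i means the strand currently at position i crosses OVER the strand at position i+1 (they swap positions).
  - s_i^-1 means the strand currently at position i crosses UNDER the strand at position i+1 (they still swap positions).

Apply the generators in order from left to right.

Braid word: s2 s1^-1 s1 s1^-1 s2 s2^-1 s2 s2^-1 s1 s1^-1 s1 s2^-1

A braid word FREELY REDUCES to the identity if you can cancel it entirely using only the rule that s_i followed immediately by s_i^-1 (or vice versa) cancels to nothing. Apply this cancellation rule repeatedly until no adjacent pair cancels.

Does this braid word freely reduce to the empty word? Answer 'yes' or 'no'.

Answer: yes

Derivation:
Gen 1 (s2): push. Stack: [s2]
Gen 2 (s1^-1): push. Stack: [s2 s1^-1]
Gen 3 (s1): cancels prior s1^-1. Stack: [s2]
Gen 4 (s1^-1): push. Stack: [s2 s1^-1]
Gen 5 (s2): push. Stack: [s2 s1^-1 s2]
Gen 6 (s2^-1): cancels prior s2. Stack: [s2 s1^-1]
Gen 7 (s2): push. Stack: [s2 s1^-1 s2]
Gen 8 (s2^-1): cancels prior s2. Stack: [s2 s1^-1]
Gen 9 (s1): cancels prior s1^-1. Stack: [s2]
Gen 10 (s1^-1): push. Stack: [s2 s1^-1]
Gen 11 (s1): cancels prior s1^-1. Stack: [s2]
Gen 12 (s2^-1): cancels prior s2. Stack: []
Reduced word: (empty)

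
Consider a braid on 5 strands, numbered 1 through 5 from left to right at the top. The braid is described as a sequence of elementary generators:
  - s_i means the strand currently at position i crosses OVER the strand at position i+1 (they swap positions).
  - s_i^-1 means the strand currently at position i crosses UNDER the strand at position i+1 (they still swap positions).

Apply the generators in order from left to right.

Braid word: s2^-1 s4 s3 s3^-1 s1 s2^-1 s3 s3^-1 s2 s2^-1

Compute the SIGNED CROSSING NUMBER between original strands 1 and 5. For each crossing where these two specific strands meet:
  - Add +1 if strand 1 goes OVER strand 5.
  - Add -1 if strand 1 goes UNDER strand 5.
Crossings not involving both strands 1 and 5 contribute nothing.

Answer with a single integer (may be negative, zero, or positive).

Answer: 2

Derivation:
Gen 1: crossing 2x3. Both 1&5? no. Sum: 0
Gen 2: crossing 4x5. Both 1&5? no. Sum: 0
Gen 3: crossing 2x5. Both 1&5? no. Sum: 0
Gen 4: crossing 5x2. Both 1&5? no. Sum: 0
Gen 5: crossing 1x3. Both 1&5? no. Sum: 0
Gen 6: crossing 1x2. Both 1&5? no. Sum: 0
Gen 7: 1 over 5. Both 1&5? yes. Contrib: +1. Sum: 1
Gen 8: 5 under 1. Both 1&5? yes. Contrib: +1. Sum: 2
Gen 9: crossing 2x1. Both 1&5? no. Sum: 2
Gen 10: crossing 1x2. Both 1&5? no. Sum: 2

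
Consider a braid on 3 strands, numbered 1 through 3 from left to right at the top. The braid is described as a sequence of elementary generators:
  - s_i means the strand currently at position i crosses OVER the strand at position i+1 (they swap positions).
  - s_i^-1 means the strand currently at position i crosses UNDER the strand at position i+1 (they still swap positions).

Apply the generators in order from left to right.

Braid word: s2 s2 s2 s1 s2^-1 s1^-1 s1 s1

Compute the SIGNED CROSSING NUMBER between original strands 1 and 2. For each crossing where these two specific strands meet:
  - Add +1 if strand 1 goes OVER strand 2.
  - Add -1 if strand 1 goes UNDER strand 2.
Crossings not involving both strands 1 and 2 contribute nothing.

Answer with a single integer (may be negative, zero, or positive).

Answer: -1

Derivation:
Gen 1: crossing 2x3. Both 1&2? no. Sum: 0
Gen 2: crossing 3x2. Both 1&2? no. Sum: 0
Gen 3: crossing 2x3. Both 1&2? no. Sum: 0
Gen 4: crossing 1x3. Both 1&2? no. Sum: 0
Gen 5: 1 under 2. Both 1&2? yes. Contrib: -1. Sum: -1
Gen 6: crossing 3x2. Both 1&2? no. Sum: -1
Gen 7: crossing 2x3. Both 1&2? no. Sum: -1
Gen 8: crossing 3x2. Both 1&2? no. Sum: -1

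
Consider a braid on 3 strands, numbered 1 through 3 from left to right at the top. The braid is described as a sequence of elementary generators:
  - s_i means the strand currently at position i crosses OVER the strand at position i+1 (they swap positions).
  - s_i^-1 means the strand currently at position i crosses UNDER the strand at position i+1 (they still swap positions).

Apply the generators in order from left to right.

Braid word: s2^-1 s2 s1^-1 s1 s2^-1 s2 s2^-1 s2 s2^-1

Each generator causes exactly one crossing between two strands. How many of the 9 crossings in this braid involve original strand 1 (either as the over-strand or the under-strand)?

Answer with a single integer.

Answer: 2

Derivation:
Gen 1: crossing 2x3. Involves strand 1? no. Count so far: 0
Gen 2: crossing 3x2. Involves strand 1? no. Count so far: 0
Gen 3: crossing 1x2. Involves strand 1? yes. Count so far: 1
Gen 4: crossing 2x1. Involves strand 1? yes. Count so far: 2
Gen 5: crossing 2x3. Involves strand 1? no. Count so far: 2
Gen 6: crossing 3x2. Involves strand 1? no. Count so far: 2
Gen 7: crossing 2x3. Involves strand 1? no. Count so far: 2
Gen 8: crossing 3x2. Involves strand 1? no. Count so far: 2
Gen 9: crossing 2x3. Involves strand 1? no. Count so far: 2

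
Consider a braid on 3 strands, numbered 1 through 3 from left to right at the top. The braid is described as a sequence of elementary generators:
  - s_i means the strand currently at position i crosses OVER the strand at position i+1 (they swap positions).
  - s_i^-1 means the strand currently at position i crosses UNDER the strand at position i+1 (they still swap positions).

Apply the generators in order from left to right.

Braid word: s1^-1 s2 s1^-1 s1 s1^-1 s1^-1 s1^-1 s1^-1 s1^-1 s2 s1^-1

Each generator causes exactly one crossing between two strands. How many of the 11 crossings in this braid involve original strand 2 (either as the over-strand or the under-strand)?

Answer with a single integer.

Gen 1: crossing 1x2. Involves strand 2? yes. Count so far: 1
Gen 2: crossing 1x3. Involves strand 2? no. Count so far: 1
Gen 3: crossing 2x3. Involves strand 2? yes. Count so far: 2
Gen 4: crossing 3x2. Involves strand 2? yes. Count so far: 3
Gen 5: crossing 2x3. Involves strand 2? yes. Count so far: 4
Gen 6: crossing 3x2. Involves strand 2? yes. Count so far: 5
Gen 7: crossing 2x3. Involves strand 2? yes. Count so far: 6
Gen 8: crossing 3x2. Involves strand 2? yes. Count so far: 7
Gen 9: crossing 2x3. Involves strand 2? yes. Count so far: 8
Gen 10: crossing 2x1. Involves strand 2? yes. Count so far: 9
Gen 11: crossing 3x1. Involves strand 2? no. Count so far: 9

Answer: 9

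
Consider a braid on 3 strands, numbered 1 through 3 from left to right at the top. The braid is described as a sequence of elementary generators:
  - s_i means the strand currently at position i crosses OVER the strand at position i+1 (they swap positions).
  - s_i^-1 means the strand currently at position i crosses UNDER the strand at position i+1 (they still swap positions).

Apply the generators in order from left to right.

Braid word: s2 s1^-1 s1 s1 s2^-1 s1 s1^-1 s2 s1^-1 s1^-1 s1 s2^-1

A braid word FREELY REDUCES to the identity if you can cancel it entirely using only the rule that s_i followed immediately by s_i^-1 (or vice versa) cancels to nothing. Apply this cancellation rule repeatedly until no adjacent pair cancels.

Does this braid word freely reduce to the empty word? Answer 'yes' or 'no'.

Answer: yes

Derivation:
Gen 1 (s2): push. Stack: [s2]
Gen 2 (s1^-1): push. Stack: [s2 s1^-1]
Gen 3 (s1): cancels prior s1^-1. Stack: [s2]
Gen 4 (s1): push. Stack: [s2 s1]
Gen 5 (s2^-1): push. Stack: [s2 s1 s2^-1]
Gen 6 (s1): push. Stack: [s2 s1 s2^-1 s1]
Gen 7 (s1^-1): cancels prior s1. Stack: [s2 s1 s2^-1]
Gen 8 (s2): cancels prior s2^-1. Stack: [s2 s1]
Gen 9 (s1^-1): cancels prior s1. Stack: [s2]
Gen 10 (s1^-1): push. Stack: [s2 s1^-1]
Gen 11 (s1): cancels prior s1^-1. Stack: [s2]
Gen 12 (s2^-1): cancels prior s2. Stack: []
Reduced word: (empty)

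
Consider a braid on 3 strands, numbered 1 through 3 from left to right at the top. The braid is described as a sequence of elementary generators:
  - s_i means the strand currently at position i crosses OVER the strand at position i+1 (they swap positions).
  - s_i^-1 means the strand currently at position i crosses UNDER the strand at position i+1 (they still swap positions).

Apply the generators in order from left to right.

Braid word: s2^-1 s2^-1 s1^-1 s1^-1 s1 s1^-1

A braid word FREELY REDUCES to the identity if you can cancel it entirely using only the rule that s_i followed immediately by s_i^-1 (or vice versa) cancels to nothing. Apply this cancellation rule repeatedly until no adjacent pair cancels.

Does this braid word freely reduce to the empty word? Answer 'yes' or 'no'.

Answer: no

Derivation:
Gen 1 (s2^-1): push. Stack: [s2^-1]
Gen 2 (s2^-1): push. Stack: [s2^-1 s2^-1]
Gen 3 (s1^-1): push. Stack: [s2^-1 s2^-1 s1^-1]
Gen 4 (s1^-1): push. Stack: [s2^-1 s2^-1 s1^-1 s1^-1]
Gen 5 (s1): cancels prior s1^-1. Stack: [s2^-1 s2^-1 s1^-1]
Gen 6 (s1^-1): push. Stack: [s2^-1 s2^-1 s1^-1 s1^-1]
Reduced word: s2^-1 s2^-1 s1^-1 s1^-1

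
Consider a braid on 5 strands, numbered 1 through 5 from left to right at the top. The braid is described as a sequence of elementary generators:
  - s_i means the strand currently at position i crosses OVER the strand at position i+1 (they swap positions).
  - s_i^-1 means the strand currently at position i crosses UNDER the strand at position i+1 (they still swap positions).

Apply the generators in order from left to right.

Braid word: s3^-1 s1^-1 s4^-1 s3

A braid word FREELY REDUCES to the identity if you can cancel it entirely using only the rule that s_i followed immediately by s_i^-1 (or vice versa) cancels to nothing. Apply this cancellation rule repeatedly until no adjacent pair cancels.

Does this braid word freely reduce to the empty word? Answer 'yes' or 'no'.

Answer: no

Derivation:
Gen 1 (s3^-1): push. Stack: [s3^-1]
Gen 2 (s1^-1): push. Stack: [s3^-1 s1^-1]
Gen 3 (s4^-1): push. Stack: [s3^-1 s1^-1 s4^-1]
Gen 4 (s3): push. Stack: [s3^-1 s1^-1 s4^-1 s3]
Reduced word: s3^-1 s1^-1 s4^-1 s3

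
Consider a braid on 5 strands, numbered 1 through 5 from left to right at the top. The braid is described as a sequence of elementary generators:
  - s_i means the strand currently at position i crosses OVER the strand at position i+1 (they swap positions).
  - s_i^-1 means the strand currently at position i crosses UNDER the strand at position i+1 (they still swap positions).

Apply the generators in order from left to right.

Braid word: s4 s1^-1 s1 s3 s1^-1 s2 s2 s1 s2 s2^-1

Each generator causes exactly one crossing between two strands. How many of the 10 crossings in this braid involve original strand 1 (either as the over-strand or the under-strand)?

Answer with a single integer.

Gen 1: crossing 4x5. Involves strand 1? no. Count so far: 0
Gen 2: crossing 1x2. Involves strand 1? yes. Count so far: 1
Gen 3: crossing 2x1. Involves strand 1? yes. Count so far: 2
Gen 4: crossing 3x5. Involves strand 1? no. Count so far: 2
Gen 5: crossing 1x2. Involves strand 1? yes. Count so far: 3
Gen 6: crossing 1x5. Involves strand 1? yes. Count so far: 4
Gen 7: crossing 5x1. Involves strand 1? yes. Count so far: 5
Gen 8: crossing 2x1. Involves strand 1? yes. Count so far: 6
Gen 9: crossing 2x5. Involves strand 1? no. Count so far: 6
Gen 10: crossing 5x2. Involves strand 1? no. Count so far: 6

Answer: 6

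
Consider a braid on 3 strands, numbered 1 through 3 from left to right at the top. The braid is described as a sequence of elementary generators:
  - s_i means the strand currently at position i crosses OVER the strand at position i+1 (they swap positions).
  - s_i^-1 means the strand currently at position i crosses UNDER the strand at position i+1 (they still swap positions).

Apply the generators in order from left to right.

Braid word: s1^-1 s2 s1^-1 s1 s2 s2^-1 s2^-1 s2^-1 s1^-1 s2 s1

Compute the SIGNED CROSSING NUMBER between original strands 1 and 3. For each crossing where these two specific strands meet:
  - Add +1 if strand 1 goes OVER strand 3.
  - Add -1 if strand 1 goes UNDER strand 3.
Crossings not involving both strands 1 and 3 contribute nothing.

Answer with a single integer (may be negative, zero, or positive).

Gen 1: crossing 1x2. Both 1&3? no. Sum: 0
Gen 2: 1 over 3. Both 1&3? yes. Contrib: +1. Sum: 1
Gen 3: crossing 2x3. Both 1&3? no. Sum: 1
Gen 4: crossing 3x2. Both 1&3? no. Sum: 1
Gen 5: 3 over 1. Both 1&3? yes. Contrib: -1. Sum: 0
Gen 6: 1 under 3. Both 1&3? yes. Contrib: -1. Sum: -1
Gen 7: 3 under 1. Both 1&3? yes. Contrib: +1. Sum: 0
Gen 8: 1 under 3. Both 1&3? yes. Contrib: -1. Sum: -1
Gen 9: crossing 2x3. Both 1&3? no. Sum: -1
Gen 10: crossing 2x1. Both 1&3? no. Sum: -1
Gen 11: 3 over 1. Both 1&3? yes. Contrib: -1. Sum: -2

Answer: -2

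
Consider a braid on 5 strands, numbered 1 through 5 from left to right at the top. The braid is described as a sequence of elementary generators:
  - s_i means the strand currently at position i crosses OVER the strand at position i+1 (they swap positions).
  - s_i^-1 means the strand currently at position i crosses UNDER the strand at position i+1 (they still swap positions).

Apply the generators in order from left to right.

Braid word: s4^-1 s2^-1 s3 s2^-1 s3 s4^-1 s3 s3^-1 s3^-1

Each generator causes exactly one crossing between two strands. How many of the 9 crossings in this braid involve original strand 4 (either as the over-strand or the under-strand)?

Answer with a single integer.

Answer: 5

Derivation:
Gen 1: crossing 4x5. Involves strand 4? yes. Count so far: 1
Gen 2: crossing 2x3. Involves strand 4? no. Count so far: 1
Gen 3: crossing 2x5. Involves strand 4? no. Count so far: 1
Gen 4: crossing 3x5. Involves strand 4? no. Count so far: 1
Gen 5: crossing 3x2. Involves strand 4? no. Count so far: 1
Gen 6: crossing 3x4. Involves strand 4? yes. Count so far: 2
Gen 7: crossing 2x4. Involves strand 4? yes. Count so far: 3
Gen 8: crossing 4x2. Involves strand 4? yes. Count so far: 4
Gen 9: crossing 2x4. Involves strand 4? yes. Count so far: 5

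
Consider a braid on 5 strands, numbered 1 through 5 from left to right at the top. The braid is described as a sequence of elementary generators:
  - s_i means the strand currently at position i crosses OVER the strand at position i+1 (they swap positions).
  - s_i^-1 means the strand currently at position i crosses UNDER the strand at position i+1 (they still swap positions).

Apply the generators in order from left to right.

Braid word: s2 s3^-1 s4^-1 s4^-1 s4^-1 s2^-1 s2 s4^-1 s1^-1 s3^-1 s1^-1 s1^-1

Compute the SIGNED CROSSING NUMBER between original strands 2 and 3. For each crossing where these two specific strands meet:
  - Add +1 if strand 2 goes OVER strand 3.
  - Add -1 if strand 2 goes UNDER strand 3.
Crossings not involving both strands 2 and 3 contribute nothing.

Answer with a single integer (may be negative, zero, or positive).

Answer: 1

Derivation:
Gen 1: 2 over 3. Both 2&3? yes. Contrib: +1. Sum: 1
Gen 2: crossing 2x4. Both 2&3? no. Sum: 1
Gen 3: crossing 2x5. Both 2&3? no. Sum: 1
Gen 4: crossing 5x2. Both 2&3? no. Sum: 1
Gen 5: crossing 2x5. Both 2&3? no. Sum: 1
Gen 6: crossing 3x4. Both 2&3? no. Sum: 1
Gen 7: crossing 4x3. Both 2&3? no. Sum: 1
Gen 8: crossing 5x2. Both 2&3? no. Sum: 1
Gen 9: crossing 1x3. Both 2&3? no. Sum: 1
Gen 10: crossing 4x2. Both 2&3? no. Sum: 1
Gen 11: crossing 3x1. Both 2&3? no. Sum: 1
Gen 12: crossing 1x3. Both 2&3? no. Sum: 1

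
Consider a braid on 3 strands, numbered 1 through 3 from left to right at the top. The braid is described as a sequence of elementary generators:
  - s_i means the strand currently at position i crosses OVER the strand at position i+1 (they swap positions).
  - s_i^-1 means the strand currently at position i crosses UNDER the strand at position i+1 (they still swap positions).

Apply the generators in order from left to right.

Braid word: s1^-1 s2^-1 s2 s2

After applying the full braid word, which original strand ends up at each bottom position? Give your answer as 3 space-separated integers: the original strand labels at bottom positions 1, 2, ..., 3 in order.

Gen 1 (s1^-1): strand 1 crosses under strand 2. Perm now: [2 1 3]
Gen 2 (s2^-1): strand 1 crosses under strand 3. Perm now: [2 3 1]
Gen 3 (s2): strand 3 crosses over strand 1. Perm now: [2 1 3]
Gen 4 (s2): strand 1 crosses over strand 3. Perm now: [2 3 1]

Answer: 2 3 1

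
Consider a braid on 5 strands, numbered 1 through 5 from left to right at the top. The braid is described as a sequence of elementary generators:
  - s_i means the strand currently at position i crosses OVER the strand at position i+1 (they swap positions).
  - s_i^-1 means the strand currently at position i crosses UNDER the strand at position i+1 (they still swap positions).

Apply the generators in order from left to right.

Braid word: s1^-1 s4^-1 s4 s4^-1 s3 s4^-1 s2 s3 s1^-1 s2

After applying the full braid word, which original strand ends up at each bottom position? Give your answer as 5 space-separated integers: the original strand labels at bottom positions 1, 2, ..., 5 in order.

Answer: 5 4 2 1 3

Derivation:
Gen 1 (s1^-1): strand 1 crosses under strand 2. Perm now: [2 1 3 4 5]
Gen 2 (s4^-1): strand 4 crosses under strand 5. Perm now: [2 1 3 5 4]
Gen 3 (s4): strand 5 crosses over strand 4. Perm now: [2 1 3 4 5]
Gen 4 (s4^-1): strand 4 crosses under strand 5. Perm now: [2 1 3 5 4]
Gen 5 (s3): strand 3 crosses over strand 5. Perm now: [2 1 5 3 4]
Gen 6 (s4^-1): strand 3 crosses under strand 4. Perm now: [2 1 5 4 3]
Gen 7 (s2): strand 1 crosses over strand 5. Perm now: [2 5 1 4 3]
Gen 8 (s3): strand 1 crosses over strand 4. Perm now: [2 5 4 1 3]
Gen 9 (s1^-1): strand 2 crosses under strand 5. Perm now: [5 2 4 1 3]
Gen 10 (s2): strand 2 crosses over strand 4. Perm now: [5 4 2 1 3]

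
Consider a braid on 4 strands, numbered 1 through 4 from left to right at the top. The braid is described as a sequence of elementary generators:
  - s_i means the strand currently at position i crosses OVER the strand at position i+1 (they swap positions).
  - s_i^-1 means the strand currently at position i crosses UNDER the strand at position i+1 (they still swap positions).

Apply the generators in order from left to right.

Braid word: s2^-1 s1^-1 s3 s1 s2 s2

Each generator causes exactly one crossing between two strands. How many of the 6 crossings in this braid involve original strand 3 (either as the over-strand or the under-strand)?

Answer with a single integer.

Answer: 5

Derivation:
Gen 1: crossing 2x3. Involves strand 3? yes. Count so far: 1
Gen 2: crossing 1x3. Involves strand 3? yes. Count so far: 2
Gen 3: crossing 2x4. Involves strand 3? no. Count so far: 2
Gen 4: crossing 3x1. Involves strand 3? yes. Count so far: 3
Gen 5: crossing 3x4. Involves strand 3? yes. Count so far: 4
Gen 6: crossing 4x3. Involves strand 3? yes. Count so far: 5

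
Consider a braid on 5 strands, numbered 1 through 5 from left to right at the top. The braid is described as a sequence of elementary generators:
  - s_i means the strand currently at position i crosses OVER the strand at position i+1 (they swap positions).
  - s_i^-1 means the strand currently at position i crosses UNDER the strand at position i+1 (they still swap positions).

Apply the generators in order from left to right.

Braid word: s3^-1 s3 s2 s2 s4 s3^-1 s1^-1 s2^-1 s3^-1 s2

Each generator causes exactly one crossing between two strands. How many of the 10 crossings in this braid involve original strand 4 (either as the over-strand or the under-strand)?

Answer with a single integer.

Gen 1: crossing 3x4. Involves strand 4? yes. Count so far: 1
Gen 2: crossing 4x3. Involves strand 4? yes. Count so far: 2
Gen 3: crossing 2x3. Involves strand 4? no. Count so far: 2
Gen 4: crossing 3x2. Involves strand 4? no. Count so far: 2
Gen 5: crossing 4x5. Involves strand 4? yes. Count so far: 3
Gen 6: crossing 3x5. Involves strand 4? no. Count so far: 3
Gen 7: crossing 1x2. Involves strand 4? no. Count so far: 3
Gen 8: crossing 1x5. Involves strand 4? no. Count so far: 3
Gen 9: crossing 1x3. Involves strand 4? no. Count so far: 3
Gen 10: crossing 5x3. Involves strand 4? no. Count so far: 3

Answer: 3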